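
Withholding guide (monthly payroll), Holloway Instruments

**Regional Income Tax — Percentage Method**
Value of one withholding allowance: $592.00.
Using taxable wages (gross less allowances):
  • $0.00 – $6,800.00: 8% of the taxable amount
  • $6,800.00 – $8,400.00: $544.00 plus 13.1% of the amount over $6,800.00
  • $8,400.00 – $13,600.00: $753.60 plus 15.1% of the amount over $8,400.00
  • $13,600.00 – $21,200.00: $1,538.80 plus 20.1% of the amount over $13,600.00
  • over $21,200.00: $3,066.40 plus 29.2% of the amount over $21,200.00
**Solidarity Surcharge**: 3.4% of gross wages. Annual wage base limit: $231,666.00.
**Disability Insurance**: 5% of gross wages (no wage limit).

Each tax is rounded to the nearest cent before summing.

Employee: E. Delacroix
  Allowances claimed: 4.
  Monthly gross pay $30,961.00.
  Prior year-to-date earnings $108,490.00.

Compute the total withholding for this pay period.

$7,825.88

Regional Income Tax: taxable = $30,961.00 − 4×$592.00 = $28,593.00
  $3,066.40 + 29.2% × ($28,593.00 − $21,200.00) = $3,066.40 + 29.2% × $7,393.00 = $5,225.16
Solidarity Surcharge: 3.4% × $30,961.00 = $1,052.67
Disability Insurance: 5% × $30,961.00 = $1,548.05
Total: $5,225.16 + $1,052.67 + $1,548.05 = $7,825.88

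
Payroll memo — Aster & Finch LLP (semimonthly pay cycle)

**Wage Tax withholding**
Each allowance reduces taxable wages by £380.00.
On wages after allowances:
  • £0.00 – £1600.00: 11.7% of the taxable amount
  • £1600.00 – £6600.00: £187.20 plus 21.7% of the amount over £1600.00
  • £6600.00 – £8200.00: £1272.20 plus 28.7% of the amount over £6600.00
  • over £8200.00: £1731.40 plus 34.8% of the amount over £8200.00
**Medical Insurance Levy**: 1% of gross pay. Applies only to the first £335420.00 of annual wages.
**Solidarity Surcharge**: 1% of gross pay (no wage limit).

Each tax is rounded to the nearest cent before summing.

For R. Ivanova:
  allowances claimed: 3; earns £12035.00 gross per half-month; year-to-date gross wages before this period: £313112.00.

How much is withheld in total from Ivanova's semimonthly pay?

Wage Tax: taxable = £12035.00 − 3×£380.00 = £10895.00
  £1731.40 + 34.8% × (£10895.00 − £8200.00) = £1731.40 + 34.8% × £2695.00 = £2669.26
Medical Insurance Levy: 1% × £12035.00 = £120.35
Solidarity Surcharge: 1% × £12035.00 = £120.35
Total: £2669.26 + £120.35 + £120.35 = £2909.96

£2909.96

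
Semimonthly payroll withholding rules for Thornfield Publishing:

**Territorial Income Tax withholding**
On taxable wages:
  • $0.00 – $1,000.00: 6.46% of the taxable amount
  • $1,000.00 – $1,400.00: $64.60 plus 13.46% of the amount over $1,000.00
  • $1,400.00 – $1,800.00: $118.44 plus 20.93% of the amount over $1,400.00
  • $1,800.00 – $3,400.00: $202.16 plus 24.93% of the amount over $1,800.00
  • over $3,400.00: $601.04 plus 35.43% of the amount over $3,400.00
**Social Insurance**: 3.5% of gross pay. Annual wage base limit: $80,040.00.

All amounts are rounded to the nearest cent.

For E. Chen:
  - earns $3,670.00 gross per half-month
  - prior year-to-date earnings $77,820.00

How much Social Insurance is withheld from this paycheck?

$77.70

Social Insurance: cap $80,040.00 − YTD $77,820.00 = $2,220.00 subject; 3.5% × $2,220.00 = $77.70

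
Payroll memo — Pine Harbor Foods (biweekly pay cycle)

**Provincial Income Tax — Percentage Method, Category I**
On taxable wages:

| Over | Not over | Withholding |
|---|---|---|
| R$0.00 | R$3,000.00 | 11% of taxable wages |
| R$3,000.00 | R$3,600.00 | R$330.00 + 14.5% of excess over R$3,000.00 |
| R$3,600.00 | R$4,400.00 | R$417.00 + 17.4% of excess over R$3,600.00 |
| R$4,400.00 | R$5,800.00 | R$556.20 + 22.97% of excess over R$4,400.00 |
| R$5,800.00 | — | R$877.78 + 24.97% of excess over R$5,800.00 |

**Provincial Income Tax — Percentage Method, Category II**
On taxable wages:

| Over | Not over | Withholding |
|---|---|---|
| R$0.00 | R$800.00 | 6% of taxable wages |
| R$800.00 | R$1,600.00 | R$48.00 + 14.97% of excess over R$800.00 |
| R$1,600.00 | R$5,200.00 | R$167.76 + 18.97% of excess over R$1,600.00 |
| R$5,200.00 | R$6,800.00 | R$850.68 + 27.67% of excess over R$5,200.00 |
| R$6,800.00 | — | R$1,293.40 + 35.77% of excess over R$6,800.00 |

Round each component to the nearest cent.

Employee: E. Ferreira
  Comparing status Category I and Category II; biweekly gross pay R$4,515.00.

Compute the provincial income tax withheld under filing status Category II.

Provincial Income Tax (Category II): taxable = R$4,515.00
  R$167.76 + 18.97% × (R$4,515.00 − R$1,600.00) = R$167.76 + 18.97% × R$2,915.00 = R$720.74

R$720.74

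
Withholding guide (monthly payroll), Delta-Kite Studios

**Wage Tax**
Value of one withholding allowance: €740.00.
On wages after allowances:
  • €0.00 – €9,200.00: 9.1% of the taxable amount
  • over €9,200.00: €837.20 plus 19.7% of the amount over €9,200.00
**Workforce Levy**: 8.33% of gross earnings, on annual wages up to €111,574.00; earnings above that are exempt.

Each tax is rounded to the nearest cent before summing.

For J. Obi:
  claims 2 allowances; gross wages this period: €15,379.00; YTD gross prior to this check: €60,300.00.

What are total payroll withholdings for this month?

€3,043.97

Wage Tax: taxable = €15,379.00 − 2×€740.00 = €13,899.00
  €837.20 + 19.7% × (€13,899.00 − €9,200.00) = €837.20 + 19.7% × €4,699.00 = €1,762.90
Workforce Levy: 8.33% × €15,379.00 = €1,281.07
Total: €1,762.90 + €1,281.07 = €3,043.97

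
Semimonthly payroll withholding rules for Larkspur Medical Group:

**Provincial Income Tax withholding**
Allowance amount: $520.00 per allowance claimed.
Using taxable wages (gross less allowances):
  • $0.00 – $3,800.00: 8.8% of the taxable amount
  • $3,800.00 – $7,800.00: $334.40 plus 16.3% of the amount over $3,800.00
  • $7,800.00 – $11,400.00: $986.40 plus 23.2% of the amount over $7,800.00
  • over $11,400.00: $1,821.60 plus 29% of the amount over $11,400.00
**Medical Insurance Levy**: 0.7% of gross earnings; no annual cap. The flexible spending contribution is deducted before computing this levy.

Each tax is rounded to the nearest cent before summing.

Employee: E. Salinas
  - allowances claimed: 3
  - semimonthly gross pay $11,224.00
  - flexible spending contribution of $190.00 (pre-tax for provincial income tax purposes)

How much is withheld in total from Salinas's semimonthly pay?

Provincial Income Tax: taxable = $11,224.00 − $190.00 − 3×$520.00 = $9,474.00
  $986.40 + 23.2% × ($9,474.00 − $7,800.00) = $986.40 + 23.2% × $1,674.00 = $1,374.77
Medical Insurance Levy: 0.7% × $11,034.00 = $77.24
Total: $1,374.77 + $77.24 = $1,452.01

$1,452.01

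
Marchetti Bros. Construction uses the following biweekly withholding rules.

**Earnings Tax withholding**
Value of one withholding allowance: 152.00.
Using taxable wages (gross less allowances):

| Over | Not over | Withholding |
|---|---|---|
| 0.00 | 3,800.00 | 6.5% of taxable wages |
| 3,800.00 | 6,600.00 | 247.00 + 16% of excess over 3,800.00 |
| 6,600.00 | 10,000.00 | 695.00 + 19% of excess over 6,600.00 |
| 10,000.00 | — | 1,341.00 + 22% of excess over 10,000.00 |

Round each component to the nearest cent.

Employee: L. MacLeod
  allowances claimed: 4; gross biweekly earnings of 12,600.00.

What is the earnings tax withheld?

Earnings Tax: taxable = 12,600.00 − 4×152.00 = 11,992.00
  1,341.00 + 22% × (11,992.00 − 10,000.00) = 1,341.00 + 22% × 1,992.00 = 1,779.24

1,779.24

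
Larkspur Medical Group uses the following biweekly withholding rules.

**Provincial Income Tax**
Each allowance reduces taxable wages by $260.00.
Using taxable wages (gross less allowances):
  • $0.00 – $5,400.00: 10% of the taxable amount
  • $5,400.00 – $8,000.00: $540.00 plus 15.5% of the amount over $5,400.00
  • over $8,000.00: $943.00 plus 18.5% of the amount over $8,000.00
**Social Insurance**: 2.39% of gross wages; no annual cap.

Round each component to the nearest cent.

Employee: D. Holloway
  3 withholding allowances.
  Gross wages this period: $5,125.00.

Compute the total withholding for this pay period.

$556.99

Provincial Income Tax: taxable = $5,125.00 − 3×$260.00 = $4,345.00
  10% × $4,345.00 = $434.50
Social Insurance: 2.39% × $5,125.00 = $122.49
Total: $434.50 + $122.49 = $556.99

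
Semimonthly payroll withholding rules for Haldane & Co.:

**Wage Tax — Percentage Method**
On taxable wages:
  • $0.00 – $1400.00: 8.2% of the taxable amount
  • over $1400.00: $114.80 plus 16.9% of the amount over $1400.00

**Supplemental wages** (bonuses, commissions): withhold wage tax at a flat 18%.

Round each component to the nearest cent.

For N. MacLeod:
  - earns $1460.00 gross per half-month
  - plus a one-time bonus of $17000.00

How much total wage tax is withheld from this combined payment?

$3184.94

Wage Tax: taxable = $1460.00
  $114.80 + 16.9% × ($1460.00 − $1400.00) = $114.80 + 16.9% × $60.00 = $124.94
Supplemental (18% flat on bonus): 18% × $17000.00 = $3060.00
Total wage tax: $124.94 + $3060.00 = $3184.94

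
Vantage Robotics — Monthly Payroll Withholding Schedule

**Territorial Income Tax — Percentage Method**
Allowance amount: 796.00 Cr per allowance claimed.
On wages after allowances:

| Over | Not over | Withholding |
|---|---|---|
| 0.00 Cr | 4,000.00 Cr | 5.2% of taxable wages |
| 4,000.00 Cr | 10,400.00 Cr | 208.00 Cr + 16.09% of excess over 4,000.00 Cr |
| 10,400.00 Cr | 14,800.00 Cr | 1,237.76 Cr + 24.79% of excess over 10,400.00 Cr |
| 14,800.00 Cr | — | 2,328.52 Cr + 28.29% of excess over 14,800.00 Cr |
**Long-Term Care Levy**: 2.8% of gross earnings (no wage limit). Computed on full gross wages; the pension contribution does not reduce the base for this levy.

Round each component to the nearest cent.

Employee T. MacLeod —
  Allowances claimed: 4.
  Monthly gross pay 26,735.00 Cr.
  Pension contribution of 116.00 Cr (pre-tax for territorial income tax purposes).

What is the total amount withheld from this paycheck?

Territorial Income Tax: taxable = 26,735.00 Cr − 116.00 Cr − 4×796.00 Cr = 23,435.00 Cr
  2,328.52 Cr + 28.29% × (23,435.00 Cr − 14,800.00 Cr) = 2,328.52 Cr + 28.29% × 8,635.00 Cr = 4,771.36 Cr
Long-Term Care Levy: 2.8% × 26,735.00 Cr = 748.58 Cr
Total: 4,771.36 Cr + 748.58 Cr = 5,519.94 Cr

5,519.94 Cr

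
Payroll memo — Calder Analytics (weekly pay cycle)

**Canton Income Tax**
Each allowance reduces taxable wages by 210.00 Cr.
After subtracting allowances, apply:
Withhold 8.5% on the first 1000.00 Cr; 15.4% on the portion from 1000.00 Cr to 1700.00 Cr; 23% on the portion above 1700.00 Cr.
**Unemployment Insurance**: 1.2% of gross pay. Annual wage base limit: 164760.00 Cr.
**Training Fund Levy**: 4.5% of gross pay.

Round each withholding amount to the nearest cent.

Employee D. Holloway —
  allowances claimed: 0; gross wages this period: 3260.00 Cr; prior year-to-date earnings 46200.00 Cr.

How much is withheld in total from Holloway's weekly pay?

737.42 Cr

Canton Income Tax: taxable = 3260.00 Cr
  192.80 Cr + 23% × (3260.00 Cr − 1700.00 Cr) = 192.80 Cr + 23% × 1560.00 Cr = 551.60 Cr
Unemployment Insurance: 1.2% × 3260.00 Cr = 39.12 Cr
Training Fund Levy: 4.5% × 3260.00 Cr = 146.70 Cr
Total: 551.60 Cr + 39.12 Cr + 146.70 Cr = 737.42 Cr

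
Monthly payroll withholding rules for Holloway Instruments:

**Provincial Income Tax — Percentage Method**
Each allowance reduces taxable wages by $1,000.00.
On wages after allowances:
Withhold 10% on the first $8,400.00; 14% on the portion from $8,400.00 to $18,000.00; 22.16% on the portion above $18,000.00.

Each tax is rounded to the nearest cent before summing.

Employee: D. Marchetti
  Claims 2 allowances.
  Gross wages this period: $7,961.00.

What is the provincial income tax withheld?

Provincial Income Tax: taxable = $7,961.00 − 2×$1,000.00 = $5,961.00
  10% × $5,961.00 = $596.10

$596.10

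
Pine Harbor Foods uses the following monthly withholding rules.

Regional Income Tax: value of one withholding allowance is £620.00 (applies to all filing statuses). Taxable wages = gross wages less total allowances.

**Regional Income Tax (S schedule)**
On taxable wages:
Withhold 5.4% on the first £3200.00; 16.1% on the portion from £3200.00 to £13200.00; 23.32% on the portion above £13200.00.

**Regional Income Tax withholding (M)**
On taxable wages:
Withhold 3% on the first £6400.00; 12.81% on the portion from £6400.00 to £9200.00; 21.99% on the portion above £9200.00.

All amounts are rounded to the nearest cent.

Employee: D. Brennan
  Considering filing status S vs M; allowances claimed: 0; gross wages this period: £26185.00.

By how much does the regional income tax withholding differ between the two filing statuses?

Regional Income Tax (S): taxable = £26185.00
  £1782.80 + 23.32% × (£26185.00 − £13200.00) = £1782.80 + 23.32% × £12985.00 = £4810.90
Regional Income Tax (M): taxable = £26185.00
  £550.68 + 21.99% × (£26185.00 − £9200.00) = £550.68 + 21.99% × £16985.00 = £4285.68
Difference: |£4810.90 − £4285.68| = £525.22 (higher under S)

£525.22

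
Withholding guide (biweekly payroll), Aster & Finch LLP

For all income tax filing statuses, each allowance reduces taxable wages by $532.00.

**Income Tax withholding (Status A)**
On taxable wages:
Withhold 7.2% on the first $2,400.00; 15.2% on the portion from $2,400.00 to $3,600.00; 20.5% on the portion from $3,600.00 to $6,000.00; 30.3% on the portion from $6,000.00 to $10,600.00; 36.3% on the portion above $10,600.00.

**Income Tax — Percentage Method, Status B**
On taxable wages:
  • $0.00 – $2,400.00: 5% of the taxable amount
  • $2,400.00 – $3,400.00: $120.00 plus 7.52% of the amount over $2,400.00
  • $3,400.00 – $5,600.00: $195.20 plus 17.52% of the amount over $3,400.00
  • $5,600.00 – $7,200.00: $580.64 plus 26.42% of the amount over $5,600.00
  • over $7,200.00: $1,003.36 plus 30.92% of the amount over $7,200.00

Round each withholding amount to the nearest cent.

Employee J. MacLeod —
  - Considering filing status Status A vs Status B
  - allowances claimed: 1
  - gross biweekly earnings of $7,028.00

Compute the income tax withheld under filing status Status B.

$817.36

Income Tax (Status B): taxable = $7,028.00 − 1×$532.00 = $6,496.00
  $580.64 + 26.42% × ($6,496.00 − $5,600.00) = $580.64 + 26.42% × $896.00 = $817.36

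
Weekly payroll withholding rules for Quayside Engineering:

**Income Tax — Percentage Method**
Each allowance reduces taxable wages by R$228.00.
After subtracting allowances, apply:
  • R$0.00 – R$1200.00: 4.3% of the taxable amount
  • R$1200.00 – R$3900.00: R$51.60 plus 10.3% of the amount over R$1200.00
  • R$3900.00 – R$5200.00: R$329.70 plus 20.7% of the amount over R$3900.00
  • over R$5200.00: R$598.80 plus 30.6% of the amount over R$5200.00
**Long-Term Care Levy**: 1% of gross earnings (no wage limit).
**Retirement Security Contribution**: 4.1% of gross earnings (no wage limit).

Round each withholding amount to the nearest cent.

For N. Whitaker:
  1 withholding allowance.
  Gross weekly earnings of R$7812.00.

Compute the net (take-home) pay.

R$6085.29

Income Tax: taxable = R$7812.00 − 1×R$228.00 = R$7584.00
  R$598.80 + 30.6% × (R$7584.00 − R$5200.00) = R$598.80 + 30.6% × R$2384.00 = R$1328.30
Long-Term Care Levy: 1% × R$7812.00 = R$78.12
Retirement Security Contribution: 4.1% × R$7812.00 = R$320.29
Total withheld: R$1328.30 + R$78.12 + R$320.29 = R$1726.71
Net pay: R$7812.00 − R$1726.71 = R$6085.29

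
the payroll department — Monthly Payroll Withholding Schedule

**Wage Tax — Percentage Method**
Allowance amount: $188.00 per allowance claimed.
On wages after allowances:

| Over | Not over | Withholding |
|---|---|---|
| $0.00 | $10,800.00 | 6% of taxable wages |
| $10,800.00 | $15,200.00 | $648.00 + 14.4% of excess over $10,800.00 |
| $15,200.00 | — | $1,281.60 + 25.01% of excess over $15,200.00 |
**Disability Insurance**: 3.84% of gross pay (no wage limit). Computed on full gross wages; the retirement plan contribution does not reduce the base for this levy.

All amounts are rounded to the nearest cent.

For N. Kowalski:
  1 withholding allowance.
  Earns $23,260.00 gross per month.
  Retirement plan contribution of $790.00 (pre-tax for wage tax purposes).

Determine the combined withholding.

$3,945.99

Wage Tax: taxable = $23,260.00 − $790.00 − 1×$188.00 = $22,282.00
  $1,281.60 + 25.01% × ($22,282.00 − $15,200.00) = $1,281.60 + 25.01% × $7,082.00 = $3,052.81
Disability Insurance: 3.84% × $23,260.00 = $893.18
Total: $3,052.81 + $893.18 = $3,945.99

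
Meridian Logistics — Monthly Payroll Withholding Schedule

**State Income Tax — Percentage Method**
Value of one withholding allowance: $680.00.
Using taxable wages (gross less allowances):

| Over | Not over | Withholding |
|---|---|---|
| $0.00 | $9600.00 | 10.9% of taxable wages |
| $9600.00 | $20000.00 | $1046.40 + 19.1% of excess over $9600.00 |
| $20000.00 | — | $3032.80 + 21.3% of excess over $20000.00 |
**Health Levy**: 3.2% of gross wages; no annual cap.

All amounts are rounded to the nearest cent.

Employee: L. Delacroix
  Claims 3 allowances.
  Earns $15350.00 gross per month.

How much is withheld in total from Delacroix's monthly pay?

State Income Tax: taxable = $15350.00 − 3×$680.00 = $13310.00
  $1046.40 + 19.1% × ($13310.00 − $9600.00) = $1046.40 + 19.1% × $3710.00 = $1755.01
Health Levy: 3.2% × $15350.00 = $491.20
Total: $1755.01 + $491.20 = $2246.21

$2246.21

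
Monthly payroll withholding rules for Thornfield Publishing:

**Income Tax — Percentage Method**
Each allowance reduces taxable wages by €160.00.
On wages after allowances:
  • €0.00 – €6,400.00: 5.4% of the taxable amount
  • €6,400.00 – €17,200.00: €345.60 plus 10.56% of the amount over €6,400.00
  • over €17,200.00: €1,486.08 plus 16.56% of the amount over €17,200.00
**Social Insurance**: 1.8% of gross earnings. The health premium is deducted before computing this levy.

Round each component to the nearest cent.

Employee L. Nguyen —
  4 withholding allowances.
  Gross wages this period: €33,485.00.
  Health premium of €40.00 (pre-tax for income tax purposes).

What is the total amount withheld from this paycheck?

Income Tax: taxable = €33,485.00 − €40.00 − 4×€160.00 = €32,805.00
  €1,486.08 + 16.56% × (€32,805.00 − €17,200.00) = €1,486.08 + 16.56% × €15,605.00 = €4,070.27
Social Insurance: 1.8% × €33,445.00 = €602.01
Total: €4,070.27 + €602.01 = €4,672.28

€4,672.28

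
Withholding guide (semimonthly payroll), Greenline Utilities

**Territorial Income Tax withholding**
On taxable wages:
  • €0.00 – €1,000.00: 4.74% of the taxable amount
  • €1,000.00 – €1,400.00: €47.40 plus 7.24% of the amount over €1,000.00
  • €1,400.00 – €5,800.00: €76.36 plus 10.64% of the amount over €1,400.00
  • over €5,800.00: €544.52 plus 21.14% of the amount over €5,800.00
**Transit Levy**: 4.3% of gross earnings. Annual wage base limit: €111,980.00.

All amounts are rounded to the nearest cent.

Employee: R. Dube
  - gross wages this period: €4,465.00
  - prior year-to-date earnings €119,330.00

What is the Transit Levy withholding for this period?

€0.00

Transit Levy: YTD €119,330.00 ≥ cap €111,980.00 → €0.00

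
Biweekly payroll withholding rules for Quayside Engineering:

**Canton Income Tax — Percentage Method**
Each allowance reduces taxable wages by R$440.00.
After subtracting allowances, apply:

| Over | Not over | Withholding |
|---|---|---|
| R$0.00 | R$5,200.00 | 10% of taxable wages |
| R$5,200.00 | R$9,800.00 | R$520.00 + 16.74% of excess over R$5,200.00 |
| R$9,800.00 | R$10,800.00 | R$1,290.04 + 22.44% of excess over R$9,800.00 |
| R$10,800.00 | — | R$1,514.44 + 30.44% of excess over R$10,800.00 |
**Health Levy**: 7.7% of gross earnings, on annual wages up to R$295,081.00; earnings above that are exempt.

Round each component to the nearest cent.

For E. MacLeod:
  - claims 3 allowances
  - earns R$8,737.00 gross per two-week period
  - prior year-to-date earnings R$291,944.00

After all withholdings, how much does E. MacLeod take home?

R$7,604.32

Canton Income Tax: taxable = R$8,737.00 − 3×R$440.00 = R$7,417.00
  R$520.00 + 16.74% × (R$7,417.00 − R$5,200.00) = R$520.00 + 16.74% × R$2,217.00 = R$891.13
Health Levy: cap R$295,081.00 − YTD R$291,944.00 = R$3,137.00 subject; 7.7% × R$3,137.00 = R$241.55
Total withheld: R$891.13 + R$241.55 = R$1,132.68
Net pay: R$8,737.00 − R$1,132.68 = R$7,604.32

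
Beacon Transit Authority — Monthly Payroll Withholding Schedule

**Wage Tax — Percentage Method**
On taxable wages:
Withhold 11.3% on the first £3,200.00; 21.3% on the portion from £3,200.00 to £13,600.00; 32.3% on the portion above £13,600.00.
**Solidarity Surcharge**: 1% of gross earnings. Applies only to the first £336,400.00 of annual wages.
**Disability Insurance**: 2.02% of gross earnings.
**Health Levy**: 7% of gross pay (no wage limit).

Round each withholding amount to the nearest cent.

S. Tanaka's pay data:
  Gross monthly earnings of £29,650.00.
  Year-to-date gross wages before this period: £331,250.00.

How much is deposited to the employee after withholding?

Wage Tax: taxable = £29,650.00
  £2,576.80 + 32.3% × (£29,650.00 − £13,600.00) = £2,576.80 + 32.3% × £16,050.00 = £7,760.95
Solidarity Surcharge: cap £336,400.00 − YTD £331,250.00 = £5,150.00 subject; 1% × £5,150.00 = £51.50
Disability Insurance: 2.02% × £29,650.00 = £598.93
Health Levy: 7% × £29,650.00 = £2,075.50
Total withheld: £7,760.95 + £51.50 + £598.93 + £2,075.50 = £10,486.88
Net pay: £29,650.00 − £10,486.88 = £19,163.12

£19,163.12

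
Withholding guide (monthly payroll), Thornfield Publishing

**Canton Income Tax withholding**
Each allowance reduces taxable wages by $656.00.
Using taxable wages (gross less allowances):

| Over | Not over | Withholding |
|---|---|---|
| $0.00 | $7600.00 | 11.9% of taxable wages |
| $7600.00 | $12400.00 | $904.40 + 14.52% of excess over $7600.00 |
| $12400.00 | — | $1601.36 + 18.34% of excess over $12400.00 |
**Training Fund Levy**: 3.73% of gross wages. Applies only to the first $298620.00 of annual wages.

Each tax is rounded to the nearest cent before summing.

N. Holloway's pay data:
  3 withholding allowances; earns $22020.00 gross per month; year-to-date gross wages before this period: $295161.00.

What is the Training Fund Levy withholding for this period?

Training Fund Levy: cap $298620.00 − YTD $295161.00 = $3459.00 subject; 3.73% × $3459.00 = $129.02

$129.02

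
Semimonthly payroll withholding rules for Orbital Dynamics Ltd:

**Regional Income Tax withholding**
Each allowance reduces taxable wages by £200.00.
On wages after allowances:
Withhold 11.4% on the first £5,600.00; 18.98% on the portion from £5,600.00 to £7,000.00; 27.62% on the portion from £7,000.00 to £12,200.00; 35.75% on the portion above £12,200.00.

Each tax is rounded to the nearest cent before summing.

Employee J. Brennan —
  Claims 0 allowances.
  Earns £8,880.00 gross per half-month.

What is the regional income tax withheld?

Regional Income Tax: taxable = £8,880.00
  £904.12 + 27.62% × (£8,880.00 − £7,000.00) = £904.12 + 27.62% × £1,880.00 = £1,423.38

£1,423.38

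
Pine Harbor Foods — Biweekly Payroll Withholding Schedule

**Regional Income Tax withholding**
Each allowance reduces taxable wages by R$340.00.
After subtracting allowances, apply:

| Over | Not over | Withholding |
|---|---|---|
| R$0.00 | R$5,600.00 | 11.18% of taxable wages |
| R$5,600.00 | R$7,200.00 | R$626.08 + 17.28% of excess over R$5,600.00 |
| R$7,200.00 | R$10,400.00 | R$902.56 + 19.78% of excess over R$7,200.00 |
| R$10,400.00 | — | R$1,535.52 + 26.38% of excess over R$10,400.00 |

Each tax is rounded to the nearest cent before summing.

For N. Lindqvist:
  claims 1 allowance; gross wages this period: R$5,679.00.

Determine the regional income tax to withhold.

Regional Income Tax: taxable = R$5,679.00 − 1×R$340.00 = R$5,339.00
  11.18% × R$5,339.00 = R$596.90

R$596.90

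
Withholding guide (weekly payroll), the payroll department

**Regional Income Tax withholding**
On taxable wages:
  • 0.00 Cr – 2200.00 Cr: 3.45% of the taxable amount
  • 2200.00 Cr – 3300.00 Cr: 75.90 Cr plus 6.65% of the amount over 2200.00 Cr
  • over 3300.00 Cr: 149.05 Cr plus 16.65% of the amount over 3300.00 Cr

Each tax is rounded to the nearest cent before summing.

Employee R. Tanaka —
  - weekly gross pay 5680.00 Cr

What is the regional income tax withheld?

545.32 Cr

Regional Income Tax: taxable = 5680.00 Cr
  149.05 Cr + 16.65% × (5680.00 Cr − 3300.00 Cr) = 149.05 Cr + 16.65% × 2380.00 Cr = 545.32 Cr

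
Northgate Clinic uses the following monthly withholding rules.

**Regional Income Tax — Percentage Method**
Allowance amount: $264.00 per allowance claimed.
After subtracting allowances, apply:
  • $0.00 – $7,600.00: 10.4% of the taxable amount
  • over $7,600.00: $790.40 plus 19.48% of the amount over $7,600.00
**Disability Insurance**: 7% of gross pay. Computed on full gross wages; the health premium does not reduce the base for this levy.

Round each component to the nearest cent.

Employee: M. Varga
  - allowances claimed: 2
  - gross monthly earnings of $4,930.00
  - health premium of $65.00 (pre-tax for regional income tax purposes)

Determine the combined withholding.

$796.15

Regional Income Tax: taxable = $4,930.00 − $65.00 − 2×$264.00 = $4,337.00
  10.4% × $4,337.00 = $451.05
Disability Insurance: 7% × $4,930.00 = $345.10
Total: $451.05 + $345.10 = $796.15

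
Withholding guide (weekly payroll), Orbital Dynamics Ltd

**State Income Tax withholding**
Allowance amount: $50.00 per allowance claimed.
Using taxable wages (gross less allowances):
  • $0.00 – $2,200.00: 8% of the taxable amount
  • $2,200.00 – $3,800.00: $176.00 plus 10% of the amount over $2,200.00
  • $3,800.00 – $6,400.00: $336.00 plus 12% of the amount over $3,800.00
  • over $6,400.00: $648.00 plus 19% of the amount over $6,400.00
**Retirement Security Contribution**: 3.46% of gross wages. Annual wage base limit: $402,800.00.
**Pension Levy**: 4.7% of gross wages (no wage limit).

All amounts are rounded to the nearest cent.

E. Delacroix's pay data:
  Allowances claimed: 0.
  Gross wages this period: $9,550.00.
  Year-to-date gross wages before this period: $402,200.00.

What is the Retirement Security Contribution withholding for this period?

Retirement Security Contribution: cap $402,800.00 − YTD $402,200.00 = $600.00 subject; 3.46% × $600.00 = $20.76

$20.76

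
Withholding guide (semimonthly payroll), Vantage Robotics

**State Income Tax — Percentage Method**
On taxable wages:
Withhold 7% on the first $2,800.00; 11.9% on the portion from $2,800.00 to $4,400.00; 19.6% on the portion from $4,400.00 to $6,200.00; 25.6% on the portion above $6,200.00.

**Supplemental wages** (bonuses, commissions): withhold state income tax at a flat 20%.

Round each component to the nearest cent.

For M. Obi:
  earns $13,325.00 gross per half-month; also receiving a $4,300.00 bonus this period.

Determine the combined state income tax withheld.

State Income Tax: taxable = $13,325.00
  $739.20 + 25.6% × ($13,325.00 − $6,200.00) = $739.20 + 25.6% × $7,125.00 = $2,563.20
Supplemental (20% flat on bonus): 20% × $4,300.00 = $860.00
Total state income tax: $2,563.20 + $860.00 = $3,423.20

$3,423.20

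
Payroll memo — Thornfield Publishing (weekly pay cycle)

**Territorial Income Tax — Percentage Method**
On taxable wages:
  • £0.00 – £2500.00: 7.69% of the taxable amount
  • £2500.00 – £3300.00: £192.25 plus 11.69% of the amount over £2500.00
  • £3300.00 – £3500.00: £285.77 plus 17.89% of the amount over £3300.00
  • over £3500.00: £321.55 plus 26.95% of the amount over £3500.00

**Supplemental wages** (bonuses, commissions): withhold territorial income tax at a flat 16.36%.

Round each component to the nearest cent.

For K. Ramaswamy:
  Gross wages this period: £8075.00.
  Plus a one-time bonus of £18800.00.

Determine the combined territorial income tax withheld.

£4630.19

Territorial Income Tax: taxable = £8075.00
  £321.55 + 26.95% × (£8075.00 − £3500.00) = £321.55 + 26.95% × £4575.00 = £1554.51
Supplemental (16.36% flat on bonus): 16.36% × £18800.00 = £3075.68
Total territorial income tax: £1554.51 + £3075.68 = £4630.19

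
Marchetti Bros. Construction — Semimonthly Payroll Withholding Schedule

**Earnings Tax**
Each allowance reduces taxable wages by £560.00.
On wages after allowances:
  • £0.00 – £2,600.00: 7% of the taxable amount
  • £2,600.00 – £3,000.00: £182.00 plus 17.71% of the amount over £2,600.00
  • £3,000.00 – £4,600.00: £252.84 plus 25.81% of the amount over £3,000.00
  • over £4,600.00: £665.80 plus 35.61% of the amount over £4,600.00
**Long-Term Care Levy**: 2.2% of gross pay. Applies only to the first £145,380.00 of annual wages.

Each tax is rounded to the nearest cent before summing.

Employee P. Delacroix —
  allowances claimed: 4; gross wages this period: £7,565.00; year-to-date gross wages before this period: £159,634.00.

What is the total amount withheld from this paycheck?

Earnings Tax: taxable = £7,565.00 − 4×£560.00 = £5,325.00
  £665.80 + 35.61% × (£5,325.00 − £4,600.00) = £665.80 + 35.61% × £725.00 = £923.97
Long-Term Care Levy: YTD £159,634.00 ≥ cap £145,380.00 → £0.00
Total: £923.97 + £0.00 = £923.97

£923.97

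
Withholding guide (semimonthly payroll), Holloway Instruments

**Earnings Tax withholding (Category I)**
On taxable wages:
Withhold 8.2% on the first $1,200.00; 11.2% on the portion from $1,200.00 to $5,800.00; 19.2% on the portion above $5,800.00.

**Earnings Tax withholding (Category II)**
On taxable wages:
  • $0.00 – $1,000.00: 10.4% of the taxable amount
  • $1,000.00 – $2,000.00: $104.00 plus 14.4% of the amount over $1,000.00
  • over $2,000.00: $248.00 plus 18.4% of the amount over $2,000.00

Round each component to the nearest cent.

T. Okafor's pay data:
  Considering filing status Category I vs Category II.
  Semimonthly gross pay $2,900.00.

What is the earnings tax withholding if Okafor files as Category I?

$288.80

Earnings Tax (Category I): taxable = $2,900.00
  $98.40 + 11.2% × ($2,900.00 − $1,200.00) = $98.40 + 11.2% × $1,700.00 = $288.80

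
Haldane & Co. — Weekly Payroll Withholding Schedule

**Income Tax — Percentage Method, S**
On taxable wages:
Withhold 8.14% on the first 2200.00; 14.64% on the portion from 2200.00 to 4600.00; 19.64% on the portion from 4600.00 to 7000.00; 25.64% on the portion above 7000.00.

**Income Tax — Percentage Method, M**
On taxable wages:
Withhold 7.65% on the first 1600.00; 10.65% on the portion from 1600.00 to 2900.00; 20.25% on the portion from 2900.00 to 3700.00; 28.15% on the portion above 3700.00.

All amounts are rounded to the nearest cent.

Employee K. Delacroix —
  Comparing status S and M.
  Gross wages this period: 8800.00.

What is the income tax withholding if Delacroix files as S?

1463.32

Income Tax (S): taxable = 8800.00
  1001.80 + 25.64% × (8800.00 − 7000.00) = 1001.80 + 25.64% × 1800.00 = 1463.32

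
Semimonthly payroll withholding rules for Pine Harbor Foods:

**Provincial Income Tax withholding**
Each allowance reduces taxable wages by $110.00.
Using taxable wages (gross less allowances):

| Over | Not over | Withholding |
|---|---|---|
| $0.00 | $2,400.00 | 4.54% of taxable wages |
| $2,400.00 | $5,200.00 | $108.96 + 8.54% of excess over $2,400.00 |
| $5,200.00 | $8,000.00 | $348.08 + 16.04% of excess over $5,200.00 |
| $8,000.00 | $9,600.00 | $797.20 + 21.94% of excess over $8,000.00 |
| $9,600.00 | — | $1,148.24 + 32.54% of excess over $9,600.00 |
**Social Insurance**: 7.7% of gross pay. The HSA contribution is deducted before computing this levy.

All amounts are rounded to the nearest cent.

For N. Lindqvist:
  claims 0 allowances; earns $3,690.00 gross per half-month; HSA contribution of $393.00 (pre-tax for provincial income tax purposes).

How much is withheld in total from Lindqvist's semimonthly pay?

Provincial Income Tax: taxable = $3,690.00 − $393.00 = $3,297.00
  $108.96 + 8.54% × ($3,297.00 − $2,400.00) = $108.96 + 8.54% × $897.00 = $185.56
Social Insurance: 7.7% × $3,297.00 = $253.87
Total: $185.56 + $253.87 = $439.43

$439.43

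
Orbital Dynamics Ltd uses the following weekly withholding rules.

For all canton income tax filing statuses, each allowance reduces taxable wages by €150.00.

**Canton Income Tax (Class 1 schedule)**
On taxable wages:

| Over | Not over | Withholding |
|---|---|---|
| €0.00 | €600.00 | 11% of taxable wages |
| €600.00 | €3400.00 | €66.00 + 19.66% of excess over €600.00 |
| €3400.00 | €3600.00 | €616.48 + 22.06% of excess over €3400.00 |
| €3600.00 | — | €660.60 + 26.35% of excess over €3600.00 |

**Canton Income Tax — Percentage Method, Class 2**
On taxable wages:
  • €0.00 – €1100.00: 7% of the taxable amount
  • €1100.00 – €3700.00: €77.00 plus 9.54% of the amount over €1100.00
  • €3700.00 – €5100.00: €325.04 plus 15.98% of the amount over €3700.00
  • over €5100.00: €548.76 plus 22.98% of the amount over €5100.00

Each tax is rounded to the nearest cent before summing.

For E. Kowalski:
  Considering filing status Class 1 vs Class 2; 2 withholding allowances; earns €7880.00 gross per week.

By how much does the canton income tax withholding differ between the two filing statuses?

Canton Income Tax (Class 1): taxable = €7880.00 − 2×€150.00 = €7580.00
  €660.60 + 26.35% × (€7580.00 − €3600.00) = €660.60 + 26.35% × €3980.00 = €1709.33
Canton Income Tax (Class 2): taxable = €7880.00 − 2×€150.00 = €7580.00
  €548.76 + 22.98% × (€7580.00 − €5100.00) = €548.76 + 22.98% × €2480.00 = €1118.66
Difference: |€1709.33 − €1118.66| = €590.67 (higher under Class 1)

€590.67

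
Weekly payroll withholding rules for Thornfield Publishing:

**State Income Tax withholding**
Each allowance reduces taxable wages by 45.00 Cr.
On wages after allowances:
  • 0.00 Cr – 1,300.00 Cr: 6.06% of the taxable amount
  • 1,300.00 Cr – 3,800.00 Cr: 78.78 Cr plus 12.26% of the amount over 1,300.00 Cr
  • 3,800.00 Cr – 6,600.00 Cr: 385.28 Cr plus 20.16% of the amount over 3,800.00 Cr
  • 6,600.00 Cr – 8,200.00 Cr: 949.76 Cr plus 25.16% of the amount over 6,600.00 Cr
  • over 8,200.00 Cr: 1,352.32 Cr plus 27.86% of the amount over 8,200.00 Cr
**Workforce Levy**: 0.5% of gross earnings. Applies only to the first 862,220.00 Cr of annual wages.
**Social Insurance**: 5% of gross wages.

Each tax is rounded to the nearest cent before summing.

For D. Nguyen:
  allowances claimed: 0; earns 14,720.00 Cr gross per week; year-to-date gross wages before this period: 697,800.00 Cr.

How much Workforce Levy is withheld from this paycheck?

73.60 Cr

Workforce Levy: 0.5% × 14,720.00 Cr = 73.60 Cr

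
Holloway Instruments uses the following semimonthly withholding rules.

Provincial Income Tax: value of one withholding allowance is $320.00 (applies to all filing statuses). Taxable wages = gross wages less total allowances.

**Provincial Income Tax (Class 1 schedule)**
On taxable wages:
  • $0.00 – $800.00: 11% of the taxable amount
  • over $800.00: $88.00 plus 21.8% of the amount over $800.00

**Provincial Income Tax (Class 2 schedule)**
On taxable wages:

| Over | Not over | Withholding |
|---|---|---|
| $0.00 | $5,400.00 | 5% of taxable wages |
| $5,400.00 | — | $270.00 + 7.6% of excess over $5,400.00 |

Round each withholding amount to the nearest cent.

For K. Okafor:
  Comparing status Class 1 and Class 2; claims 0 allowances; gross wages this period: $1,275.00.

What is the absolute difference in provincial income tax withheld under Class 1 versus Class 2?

Provincial Income Tax (Class 1): taxable = $1,275.00
  $88.00 + 21.8% × ($1,275.00 − $800.00) = $88.00 + 21.8% × $475.00 = $191.55
Provincial Income Tax (Class 2): taxable = $1,275.00
  5% × $1,275.00 = $63.75
Difference: |$191.55 − $63.75| = $127.80 (higher under Class 1)

$127.80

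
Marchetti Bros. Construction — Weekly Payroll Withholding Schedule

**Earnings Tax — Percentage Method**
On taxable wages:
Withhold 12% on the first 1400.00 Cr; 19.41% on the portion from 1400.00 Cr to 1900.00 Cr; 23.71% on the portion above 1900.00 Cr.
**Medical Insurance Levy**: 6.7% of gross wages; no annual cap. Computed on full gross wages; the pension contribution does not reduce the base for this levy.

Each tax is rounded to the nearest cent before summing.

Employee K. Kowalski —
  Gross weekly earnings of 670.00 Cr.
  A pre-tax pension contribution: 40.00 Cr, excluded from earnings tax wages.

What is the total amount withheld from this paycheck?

Earnings Tax: taxable = 670.00 Cr − 40.00 Cr = 630.00 Cr
  12% × 630.00 Cr = 75.60 Cr
Medical Insurance Levy: 6.7% × 670.00 Cr = 44.89 Cr
Total: 75.60 Cr + 44.89 Cr = 120.49 Cr

120.49 Cr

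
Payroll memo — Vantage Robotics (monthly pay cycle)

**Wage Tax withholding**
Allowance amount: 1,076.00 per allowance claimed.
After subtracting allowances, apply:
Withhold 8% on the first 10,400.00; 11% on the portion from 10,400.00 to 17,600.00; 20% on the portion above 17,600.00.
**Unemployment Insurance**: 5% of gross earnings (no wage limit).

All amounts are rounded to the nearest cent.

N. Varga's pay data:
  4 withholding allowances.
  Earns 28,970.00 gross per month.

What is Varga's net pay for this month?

Wage Tax: taxable = 28,970.00 − 4×1,076.00 = 24,666.00
  1,624.00 + 20% × (24,666.00 − 17,600.00) = 1,624.00 + 20% × 7,066.00 = 3,037.20
Unemployment Insurance: 5% × 28,970.00 = 1,448.50
Total withheld: 3,037.20 + 1,448.50 = 4,485.70
Net pay: 28,970.00 − 4,485.70 = 24,484.30

24,484.30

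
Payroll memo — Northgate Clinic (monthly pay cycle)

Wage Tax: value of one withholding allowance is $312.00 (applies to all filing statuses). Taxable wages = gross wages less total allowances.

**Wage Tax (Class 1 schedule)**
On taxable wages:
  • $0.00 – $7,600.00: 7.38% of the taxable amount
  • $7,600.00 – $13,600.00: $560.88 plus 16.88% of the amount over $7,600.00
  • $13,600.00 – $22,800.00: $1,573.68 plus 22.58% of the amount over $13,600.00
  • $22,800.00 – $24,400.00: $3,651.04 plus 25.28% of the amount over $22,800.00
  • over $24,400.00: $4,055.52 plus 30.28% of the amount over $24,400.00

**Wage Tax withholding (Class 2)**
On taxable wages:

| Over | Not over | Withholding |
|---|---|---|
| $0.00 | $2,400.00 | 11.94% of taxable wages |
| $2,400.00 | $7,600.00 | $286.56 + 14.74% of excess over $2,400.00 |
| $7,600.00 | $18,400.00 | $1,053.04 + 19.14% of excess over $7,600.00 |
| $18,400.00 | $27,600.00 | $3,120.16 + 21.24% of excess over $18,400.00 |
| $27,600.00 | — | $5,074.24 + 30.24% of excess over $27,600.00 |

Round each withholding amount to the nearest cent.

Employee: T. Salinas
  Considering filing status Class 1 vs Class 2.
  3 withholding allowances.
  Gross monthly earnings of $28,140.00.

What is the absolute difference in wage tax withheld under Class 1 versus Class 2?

Wage Tax (Class 1): taxable = $28,140.00 − 3×$312.00 = $27,204.00
  $4,055.52 + 30.28% × ($27,204.00 − $24,400.00) = $4,055.52 + 30.28% × $2,804.00 = $4,904.57
Wage Tax (Class 2): taxable = $28,140.00 − 3×$312.00 = $27,204.00
  $3,120.16 + 21.24% × ($27,204.00 − $18,400.00) = $3,120.16 + 21.24% × $8,804.00 = $4,990.13
Difference: |$4,904.57 − $4,990.13| = $85.56 (higher under Class 2)

$85.56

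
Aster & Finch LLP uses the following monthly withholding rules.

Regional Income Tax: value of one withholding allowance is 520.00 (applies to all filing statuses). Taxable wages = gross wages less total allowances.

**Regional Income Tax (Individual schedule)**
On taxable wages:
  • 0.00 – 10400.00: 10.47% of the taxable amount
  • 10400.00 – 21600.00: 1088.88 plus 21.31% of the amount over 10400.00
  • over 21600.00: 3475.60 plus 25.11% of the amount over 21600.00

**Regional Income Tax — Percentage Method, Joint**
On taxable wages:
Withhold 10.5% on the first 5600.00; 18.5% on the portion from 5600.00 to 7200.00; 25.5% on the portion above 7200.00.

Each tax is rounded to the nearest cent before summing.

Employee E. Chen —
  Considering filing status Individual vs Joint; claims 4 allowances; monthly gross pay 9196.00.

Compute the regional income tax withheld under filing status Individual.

Regional Income Tax (Individual): taxable = 9196.00 − 4×520.00 = 7116.00
  10.47% × 7116.00 = 745.05

745.05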